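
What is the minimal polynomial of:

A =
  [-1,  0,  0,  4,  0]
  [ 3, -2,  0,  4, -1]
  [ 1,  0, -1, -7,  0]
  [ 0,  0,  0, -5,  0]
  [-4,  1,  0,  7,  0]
x^4 + 8*x^3 + 18*x^2 + 16*x + 5

The characteristic polynomial is χ_A(x) = (x + 1)^4*(x + 5), so the eigenvalues are known. The minimal polynomial is
  m_A(x) = Π_λ (x − λ)^{k_λ}
where k_λ is the size of the *largest* Jordan block for λ (equivalently, the smallest k with (A − λI)^k v = 0 for every generalised eigenvector v of λ).

  λ = -5: largest Jordan block has size 1, contributing (x + 5)
  λ = -1: largest Jordan block has size 3, contributing (x + 1)^3

So m_A(x) = (x + 1)^3*(x + 5) = x^4 + 8*x^3 + 18*x^2 + 16*x + 5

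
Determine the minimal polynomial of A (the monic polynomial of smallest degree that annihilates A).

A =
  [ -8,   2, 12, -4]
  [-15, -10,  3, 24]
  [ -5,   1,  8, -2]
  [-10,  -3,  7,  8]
x^3 + 4*x^2 - 3*x - 18

The characteristic polynomial is χ_A(x) = (x - 2)^2*(x + 3)^2, so the eigenvalues are known. The minimal polynomial is
  m_A(x) = Π_λ (x − λ)^{k_λ}
where k_λ is the size of the *largest* Jordan block for λ (equivalently, the smallest k with (A − λI)^k v = 0 for every generalised eigenvector v of λ).

  λ = -3: largest Jordan block has size 2, contributing (x + 3)^2
  λ = 2: largest Jordan block has size 1, contributing (x − 2)

So m_A(x) = (x - 2)*(x + 3)^2 = x^3 + 4*x^2 - 3*x - 18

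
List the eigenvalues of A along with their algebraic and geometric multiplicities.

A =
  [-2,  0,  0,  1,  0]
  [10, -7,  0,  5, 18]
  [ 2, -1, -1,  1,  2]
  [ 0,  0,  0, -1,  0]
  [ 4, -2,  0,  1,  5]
λ = -2: alg = 1, geom = 1; λ = -1: alg = 4, geom = 2

Step 1 — factor the characteristic polynomial to read off the algebraic multiplicities:
  χ_A(x) = (x + 1)^4*(x + 2)

Step 2 — compute geometric multiplicities via the rank-nullity identity g(λ) = n − rank(A − λI):
  rank(A − (-2)·I) = 4, so dim ker(A − (-2)·I) = n − 4 = 1
  rank(A − (-1)·I) = 3, so dim ker(A − (-1)·I) = n − 3 = 2

Summary:
  λ = -2: algebraic multiplicity = 1, geometric multiplicity = 1
  λ = -1: algebraic multiplicity = 4, geometric multiplicity = 2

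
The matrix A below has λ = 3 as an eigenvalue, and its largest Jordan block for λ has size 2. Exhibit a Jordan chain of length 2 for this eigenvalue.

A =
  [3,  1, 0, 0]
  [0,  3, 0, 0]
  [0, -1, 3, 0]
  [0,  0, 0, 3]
A Jordan chain for λ = 3 of length 2:
v_1 = (1, 0, -1, 0)ᵀ
v_2 = (0, 1, 0, 0)ᵀ

Let N = A − (3)·I. We want v_2 with N^2 v_2 = 0 but N^1 v_2 ≠ 0; then v_{j-1} := N · v_j for j = 2, …, 2.

Pick v_2 = (0, 1, 0, 0)ᵀ.
Then v_1 = N · v_2 = (1, 0, -1, 0)ᵀ.

Sanity check: (A − (3)·I) v_1 = (0, 0, 0, 0)ᵀ = 0. ✓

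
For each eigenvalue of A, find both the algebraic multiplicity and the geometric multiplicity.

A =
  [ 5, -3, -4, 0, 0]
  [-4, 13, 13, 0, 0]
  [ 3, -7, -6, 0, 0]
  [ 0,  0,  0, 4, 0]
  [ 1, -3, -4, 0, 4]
λ = 4: alg = 5, geom = 3

Step 1 — factor the characteristic polynomial to read off the algebraic multiplicities:
  χ_A(x) = (x - 4)^5

Step 2 — compute geometric multiplicities via the rank-nullity identity g(λ) = n − rank(A − λI):
  rank(A − (4)·I) = 2, so dim ker(A − (4)·I) = n − 2 = 3

Summary:
  λ = 4: algebraic multiplicity = 5, geometric multiplicity = 3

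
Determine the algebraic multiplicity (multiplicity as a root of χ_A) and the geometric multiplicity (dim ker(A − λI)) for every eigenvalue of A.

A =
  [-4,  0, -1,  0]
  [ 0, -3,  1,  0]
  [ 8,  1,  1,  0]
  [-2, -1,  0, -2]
λ = -2: alg = 4, geom = 2

Step 1 — factor the characteristic polynomial to read off the algebraic multiplicities:
  χ_A(x) = (x + 2)^4

Step 2 — compute geometric multiplicities via the rank-nullity identity g(λ) = n − rank(A − λI):
  rank(A − (-2)·I) = 2, so dim ker(A − (-2)·I) = n − 2 = 2

Summary:
  λ = -2: algebraic multiplicity = 4, geometric multiplicity = 2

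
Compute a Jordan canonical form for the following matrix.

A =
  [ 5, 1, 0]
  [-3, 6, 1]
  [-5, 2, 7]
J_3(6)

The characteristic polynomial is
  det(x·I − A) = x^3 - 18*x^2 + 108*x - 216 = (x - 6)^3

Eigenvalues and multiplicities (the geometric multiplicity of λ is n − rank(A − λI), which equals the number of Jordan blocks for λ):
  λ = 6: algebraic multiplicity = 3, geometric multiplicity = 1

Determining the block sizes for each eigenvalue:
  λ = 6: one block (gm = 1), so the single block has size am = 3 → block sizes [3]

Assembling the blocks gives a Jordan form
J =
  [6, 1, 0]
  [0, 6, 1]
  [0, 0, 6]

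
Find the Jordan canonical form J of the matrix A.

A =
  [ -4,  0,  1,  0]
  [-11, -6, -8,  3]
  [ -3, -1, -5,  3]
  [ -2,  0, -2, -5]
J_3(-5) ⊕ J_1(-5)

The characteristic polynomial is
  det(x·I − A) = x^4 + 20*x^3 + 150*x^2 + 500*x + 625 = (x + 5)^4

Eigenvalues and multiplicities (the geometric multiplicity of λ is n − rank(A − λI), which equals the number of Jordan blocks for λ):
  λ = -5: algebraic multiplicity = 4, geometric multiplicity = 2

Determining the block sizes for each eigenvalue:
  λ = -5: with am = 4 and gm = 2, the partition is not yet determined (e.g. several partitions of 4 into 2 parts exist). Let N = A − (-5)·I. Computing rank(N^1) = 2, rank(N^2) = 1, rank(N^3) = 0; the number of blocks of size ≥ j is rank(N^{j−1}) − rank(N^j), giving [2, 1, 1]. So we have 1 block(s) of size 3, 1 block(s) of size 1 → block sizes [3, 1]

Assembling the blocks gives a Jordan form
J =
  [-5,  1,  0,  0]
  [ 0, -5,  1,  0]
  [ 0,  0, -5,  0]
  [ 0,  0,  0, -5]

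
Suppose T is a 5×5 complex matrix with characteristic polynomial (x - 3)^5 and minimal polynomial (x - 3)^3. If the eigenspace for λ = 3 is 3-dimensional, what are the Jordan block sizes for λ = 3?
Block sizes for λ = 3: [3, 1, 1]

Step 1 — from the characteristic polynomial, algebraic multiplicity of λ = 3 is 5. From dim ker(T − (3)·I) = 3, there are exactly 3 Jordan blocks for λ = 3.
Step 2 — from the minimal polynomial, the factor (x − 3)^3 tells us the largest block for λ = 3 has size 3.
Step 3 — with total size 5, 3 blocks, and largest block 3, the block sizes (in nonincreasing order) are [3, 1, 1].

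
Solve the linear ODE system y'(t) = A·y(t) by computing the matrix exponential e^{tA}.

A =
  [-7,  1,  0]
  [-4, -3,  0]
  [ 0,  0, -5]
e^{tA} =
  [-2*t*exp(-5*t) + exp(-5*t), t*exp(-5*t), 0]
  [-4*t*exp(-5*t), 2*t*exp(-5*t) + exp(-5*t), 0]
  [0, 0, exp(-5*t)]

Strategy: write A = P · J · P⁻¹ where J is a Jordan canonical form, so e^{tA} = P · e^{tJ} · P⁻¹, and e^{tJ} can be computed block-by-block.

A has Jordan form
J =
  [-5,  1,  0]
  [ 0, -5,  0]
  [ 0,  0, -5]
(up to reordering of blocks).

Per-block formulas:
  For a 2×2 Jordan block J_2(-5): exp(t · J_2(-5)) = e^(-5t)·(I + t·N), where N is the 2×2 nilpotent shift.
  For a 1×1 block at λ = -5: exp(t · [-5]) = [e^(-5t)].

After assembling e^{tJ} and conjugating by P, we get:

e^{tA} =
  [-2*t*exp(-5*t) + exp(-5*t), t*exp(-5*t), 0]
  [-4*t*exp(-5*t), 2*t*exp(-5*t) + exp(-5*t), 0]
  [0, 0, exp(-5*t)]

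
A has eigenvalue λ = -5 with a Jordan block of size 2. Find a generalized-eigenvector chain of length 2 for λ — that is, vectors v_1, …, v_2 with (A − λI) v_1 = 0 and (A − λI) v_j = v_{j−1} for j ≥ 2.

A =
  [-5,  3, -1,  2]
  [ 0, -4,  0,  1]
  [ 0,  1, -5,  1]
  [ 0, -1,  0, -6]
A Jordan chain for λ = -5 of length 2:
v_1 = (3, 1, 1, -1)ᵀ
v_2 = (0, 1, 0, 0)ᵀ

Let N = A − (-5)·I. We want v_2 with N^2 v_2 = 0 but N^1 v_2 ≠ 0; then v_{j-1} := N · v_j for j = 2, …, 2.

Pick v_2 = (0, 1, 0, 0)ᵀ.
Then v_1 = N · v_2 = (3, 1, 1, -1)ᵀ.

Sanity check: (A − (-5)·I) v_1 = (0, 0, 0, 0)ᵀ = 0. ✓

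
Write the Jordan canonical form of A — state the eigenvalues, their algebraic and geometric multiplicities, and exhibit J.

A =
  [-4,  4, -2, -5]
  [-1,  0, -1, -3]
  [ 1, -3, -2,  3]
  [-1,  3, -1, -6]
J_3(-3) ⊕ J_1(-3)

The characteristic polynomial is
  det(x·I − A) = x^4 + 12*x^3 + 54*x^2 + 108*x + 81 = (x + 3)^4

Eigenvalues and multiplicities (the geometric multiplicity of λ is n − rank(A − λI), which equals the number of Jordan blocks for λ):
  λ = -3: algebraic multiplicity = 4, geometric multiplicity = 2

Determining the block sizes for each eigenvalue:
  λ = -3: with am = 4 and gm = 2, the partition is not yet determined (e.g. several partitions of 4 into 2 parts exist). Let N = A − (-3)·I. Computing rank(N^1) = 2, rank(N^2) = 1, rank(N^3) = 0; the number of blocks of size ≥ j is rank(N^{j−1}) − rank(N^j), giving [2, 1, 1]. So we have 1 block(s) of size 3, 1 block(s) of size 1 → block sizes [3, 1]

Assembling the blocks gives a Jordan form
J =
  [-3,  1,  0,  0]
  [ 0, -3,  1,  0]
  [ 0,  0, -3,  0]
  [ 0,  0,  0, -3]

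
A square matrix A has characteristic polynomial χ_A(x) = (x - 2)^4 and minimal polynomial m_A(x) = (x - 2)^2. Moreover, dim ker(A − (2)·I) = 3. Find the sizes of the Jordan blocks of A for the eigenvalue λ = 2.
Block sizes for λ = 2: [2, 1, 1]

Step 1 — from the characteristic polynomial, algebraic multiplicity of λ = 2 is 4. From dim ker(A − (2)·I) = 3, there are exactly 3 Jordan blocks for λ = 2.
Step 2 — from the minimal polynomial, the factor (x − 2)^2 tells us the largest block for λ = 2 has size 2.
Step 3 — with total size 4, 3 blocks, and largest block 2, the block sizes (in nonincreasing order) are [2, 1, 1].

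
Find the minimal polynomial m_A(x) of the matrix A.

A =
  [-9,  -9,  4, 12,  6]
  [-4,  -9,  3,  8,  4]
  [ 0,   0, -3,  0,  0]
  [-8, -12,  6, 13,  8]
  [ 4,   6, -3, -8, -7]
x^3 + 9*x^2 + 27*x + 27

The characteristic polynomial is χ_A(x) = (x + 3)^5, so the eigenvalues are known. The minimal polynomial is
  m_A(x) = Π_λ (x − λ)^{k_λ}
where k_λ is the size of the *largest* Jordan block for λ (equivalently, the smallest k with (A − λI)^k v = 0 for every generalised eigenvector v of λ).

  λ = -3: largest Jordan block has size 3, contributing (x + 3)^3

So m_A(x) = (x + 3)^3 = x^3 + 9*x^2 + 27*x + 27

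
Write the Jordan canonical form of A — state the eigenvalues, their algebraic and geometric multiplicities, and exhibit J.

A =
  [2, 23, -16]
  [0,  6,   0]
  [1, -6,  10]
J_3(6)

The characteristic polynomial is
  det(x·I − A) = x^3 - 18*x^2 + 108*x - 216 = (x - 6)^3

Eigenvalues and multiplicities (the geometric multiplicity of λ is n − rank(A − λI), which equals the number of Jordan blocks for λ):
  λ = 6: algebraic multiplicity = 3, geometric multiplicity = 1

Determining the block sizes for each eigenvalue:
  λ = 6: one block (gm = 1), so the single block has size am = 3 → block sizes [3]

Assembling the blocks gives a Jordan form
J =
  [6, 1, 0]
  [0, 6, 1]
  [0, 0, 6]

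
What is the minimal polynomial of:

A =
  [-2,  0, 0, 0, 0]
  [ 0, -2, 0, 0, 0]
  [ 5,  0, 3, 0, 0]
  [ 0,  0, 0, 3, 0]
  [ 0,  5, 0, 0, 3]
x^2 - x - 6

The characteristic polynomial is χ_A(x) = (x - 3)^3*(x + 2)^2, so the eigenvalues are known. The minimal polynomial is
  m_A(x) = Π_λ (x − λ)^{k_λ}
where k_λ is the size of the *largest* Jordan block for λ (equivalently, the smallest k with (A − λI)^k v = 0 for every generalised eigenvector v of λ).

  λ = -2: largest Jordan block has size 1, contributing (x + 2)
  λ = 3: largest Jordan block has size 1, contributing (x − 3)

So m_A(x) = (x - 3)*(x + 2) = x^2 - x - 6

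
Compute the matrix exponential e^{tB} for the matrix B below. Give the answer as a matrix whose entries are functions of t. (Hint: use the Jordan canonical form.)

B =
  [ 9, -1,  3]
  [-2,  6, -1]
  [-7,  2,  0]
e^{tB} =
  [-3*t^2*exp(5*t)/2 + 4*t*exp(5*t) + exp(5*t), t^2*exp(5*t)/2 - t*exp(5*t), -t^2*exp(5*t) + 3*t*exp(5*t)]
  [-3*t^2*exp(5*t)/2 - 2*t*exp(5*t), t^2*exp(5*t)/2 + t*exp(5*t) + exp(5*t), -t^2*exp(5*t) - t*exp(5*t)]
  [3*t^2*exp(5*t)/2 - 7*t*exp(5*t), -t^2*exp(5*t)/2 + 2*t*exp(5*t), t^2*exp(5*t) - 5*t*exp(5*t) + exp(5*t)]

Strategy: write B = P · J · P⁻¹ where J is a Jordan canonical form, so e^{tB} = P · e^{tJ} · P⁻¹, and e^{tJ} can be computed block-by-block.

B has Jordan form
J =
  [5, 1, 0]
  [0, 5, 1]
  [0, 0, 5]
(up to reordering of blocks).

Per-block formulas:
  For a 3×3 Jordan block J_3(5): exp(t · J_3(5)) = e^(5t)·(I + t·N + (t^2/2)·N^2), where N is the 3×3 nilpotent shift.

After assembling e^{tJ} and conjugating by P, we get:

e^{tB} =
  [-3*t^2*exp(5*t)/2 + 4*t*exp(5*t) + exp(5*t), t^2*exp(5*t)/2 - t*exp(5*t), -t^2*exp(5*t) + 3*t*exp(5*t)]
  [-3*t^2*exp(5*t)/2 - 2*t*exp(5*t), t^2*exp(5*t)/2 + t*exp(5*t) + exp(5*t), -t^2*exp(5*t) - t*exp(5*t)]
  [3*t^2*exp(5*t)/2 - 7*t*exp(5*t), -t^2*exp(5*t)/2 + 2*t*exp(5*t), t^2*exp(5*t) - 5*t*exp(5*t) + exp(5*t)]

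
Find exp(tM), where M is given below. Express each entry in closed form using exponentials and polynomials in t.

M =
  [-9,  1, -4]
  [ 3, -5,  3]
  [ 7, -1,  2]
e^{tM} =
  [-t*exp(-5*t) - exp(-2*t) + 2*exp(-5*t), t*exp(-5*t), -t*exp(-5*t) - exp(-2*t) + exp(-5*t)]
  [exp(-2*t) - exp(-5*t), exp(-5*t), exp(-2*t) - exp(-5*t)]
  [t*exp(-5*t) + 2*exp(-2*t) - 2*exp(-5*t), -t*exp(-5*t), t*exp(-5*t) + 2*exp(-2*t) - exp(-5*t)]

Strategy: write M = P · J · P⁻¹ where J is a Jordan canonical form, so e^{tM} = P · e^{tJ} · P⁻¹, and e^{tJ} can be computed block-by-block.

M has Jordan form
J =
  [-5,  1,  0]
  [ 0, -5,  0]
  [ 0,  0, -2]
(up to reordering of blocks).

Per-block formulas:
  For a 2×2 Jordan block J_2(-5): exp(t · J_2(-5)) = e^(-5t)·(I + t·N), where N is the 2×2 nilpotent shift.
  For a 1×1 block at λ = -2: exp(t · [-2]) = [e^(-2t)].

After assembling e^{tJ} and conjugating by P, we get:

e^{tM} =
  [-t*exp(-5*t) - exp(-2*t) + 2*exp(-5*t), t*exp(-5*t), -t*exp(-5*t) - exp(-2*t) + exp(-5*t)]
  [exp(-2*t) - exp(-5*t), exp(-5*t), exp(-2*t) - exp(-5*t)]
  [t*exp(-5*t) + 2*exp(-2*t) - 2*exp(-5*t), -t*exp(-5*t), t*exp(-5*t) + 2*exp(-2*t) - exp(-5*t)]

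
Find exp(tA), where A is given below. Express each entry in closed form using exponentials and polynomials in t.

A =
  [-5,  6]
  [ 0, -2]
e^{tA} =
  [exp(-5*t), 2*exp(-2*t) - 2*exp(-5*t)]
  [0, exp(-2*t)]

Strategy: write A = P · J · P⁻¹ where J is a Jordan canonical form, so e^{tA} = P · e^{tJ} · P⁻¹, and e^{tJ} can be computed block-by-block.

A has Jordan form
J =
  [-5,  0]
  [ 0, -2]
(up to reordering of blocks).

Per-block formulas:
  For a 1×1 block at λ = -5: exp(t · [-5]) = [e^(-5t)].
  For a 1×1 block at λ = -2: exp(t · [-2]) = [e^(-2t)].

After assembling e^{tJ} and conjugating by P, we get:

e^{tA} =
  [exp(-5*t), 2*exp(-2*t) - 2*exp(-5*t)]
  [0, exp(-2*t)]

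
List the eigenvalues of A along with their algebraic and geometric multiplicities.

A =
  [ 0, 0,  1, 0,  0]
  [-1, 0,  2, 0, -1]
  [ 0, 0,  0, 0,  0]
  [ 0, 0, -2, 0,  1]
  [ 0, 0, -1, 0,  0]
λ = 0: alg = 5, geom = 2

Step 1 — factor the characteristic polynomial to read off the algebraic multiplicities:
  χ_A(x) = x^5

Step 2 — compute geometric multiplicities via the rank-nullity identity g(λ) = n − rank(A − λI):
  rank(A − (0)·I) = 3, so dim ker(A − (0)·I) = n − 3 = 2

Summary:
  λ = 0: algebraic multiplicity = 5, geometric multiplicity = 2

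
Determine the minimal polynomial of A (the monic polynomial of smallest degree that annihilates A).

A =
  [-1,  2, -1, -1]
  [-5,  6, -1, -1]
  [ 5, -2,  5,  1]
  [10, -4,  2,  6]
x^2 - 8*x + 16

The characteristic polynomial is χ_A(x) = (x - 4)^4, so the eigenvalues are known. The minimal polynomial is
  m_A(x) = Π_λ (x − λ)^{k_λ}
where k_λ is the size of the *largest* Jordan block for λ (equivalently, the smallest k with (A − λI)^k v = 0 for every generalised eigenvector v of λ).

  λ = 4: largest Jordan block has size 2, contributing (x − 4)^2

So m_A(x) = (x - 4)^2 = x^2 - 8*x + 16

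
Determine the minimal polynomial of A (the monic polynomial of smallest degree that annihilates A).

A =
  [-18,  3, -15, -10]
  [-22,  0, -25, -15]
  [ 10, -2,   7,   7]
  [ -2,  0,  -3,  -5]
x^2 + 8*x + 16

The characteristic polynomial is χ_A(x) = (x + 4)^4, so the eigenvalues are known. The minimal polynomial is
  m_A(x) = Π_λ (x − λ)^{k_λ}
where k_λ is the size of the *largest* Jordan block for λ (equivalently, the smallest k with (A − λI)^k v = 0 for every generalised eigenvector v of λ).

  λ = -4: largest Jordan block has size 2, contributing (x + 4)^2

So m_A(x) = (x + 4)^2 = x^2 + 8*x + 16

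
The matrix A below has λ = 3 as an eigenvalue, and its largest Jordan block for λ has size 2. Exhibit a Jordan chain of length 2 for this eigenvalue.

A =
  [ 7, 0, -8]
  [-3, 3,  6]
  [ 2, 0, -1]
A Jordan chain for λ = 3 of length 2:
v_1 = (4, -3, 2)ᵀ
v_2 = (1, 0, 0)ᵀ

Let N = A − (3)·I. We want v_2 with N^2 v_2 = 0 but N^1 v_2 ≠ 0; then v_{j-1} := N · v_j for j = 2, …, 2.

Pick v_2 = (1, 0, 0)ᵀ.
Then v_1 = N · v_2 = (4, -3, 2)ᵀ.

Sanity check: (A − (3)·I) v_1 = (0, 0, 0)ᵀ = 0. ✓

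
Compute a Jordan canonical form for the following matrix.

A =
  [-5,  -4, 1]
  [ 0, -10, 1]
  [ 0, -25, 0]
J_3(-5)

The characteristic polynomial is
  det(x·I − A) = x^3 + 15*x^2 + 75*x + 125 = (x + 5)^3

Eigenvalues and multiplicities (the geometric multiplicity of λ is n − rank(A − λI), which equals the number of Jordan blocks for λ):
  λ = -5: algebraic multiplicity = 3, geometric multiplicity = 1

Determining the block sizes for each eigenvalue:
  λ = -5: one block (gm = 1), so the single block has size am = 3 → block sizes [3]

Assembling the blocks gives a Jordan form
J =
  [-5,  1,  0]
  [ 0, -5,  1]
  [ 0,  0, -5]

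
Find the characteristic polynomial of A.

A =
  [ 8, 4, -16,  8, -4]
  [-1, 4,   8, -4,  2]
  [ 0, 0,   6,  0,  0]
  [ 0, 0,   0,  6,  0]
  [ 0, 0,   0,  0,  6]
x^5 - 30*x^4 + 360*x^3 - 2160*x^2 + 6480*x - 7776

Expanding det(x·I − A) (e.g. by cofactor expansion or by noting that A is similar to its Jordan form J, which has the same characteristic polynomial as A) gives
  χ_A(x) = x^5 - 30*x^4 + 360*x^3 - 2160*x^2 + 6480*x - 7776
which factors as (x - 6)^5. The eigenvalues (with algebraic multiplicities) are λ = 6 with multiplicity 5.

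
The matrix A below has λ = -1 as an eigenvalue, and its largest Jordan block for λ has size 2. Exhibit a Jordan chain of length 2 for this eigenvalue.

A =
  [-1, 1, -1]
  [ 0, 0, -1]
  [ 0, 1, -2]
A Jordan chain for λ = -1 of length 2:
v_1 = (1, 1, 1)ᵀ
v_2 = (0, 1, 0)ᵀ

Let N = A − (-1)·I. We want v_2 with N^2 v_2 = 0 but N^1 v_2 ≠ 0; then v_{j-1} := N · v_j for j = 2, …, 2.

Pick v_2 = (0, 1, 0)ᵀ.
Then v_1 = N · v_2 = (1, 1, 1)ᵀ.

Sanity check: (A − (-1)·I) v_1 = (0, 0, 0)ᵀ = 0. ✓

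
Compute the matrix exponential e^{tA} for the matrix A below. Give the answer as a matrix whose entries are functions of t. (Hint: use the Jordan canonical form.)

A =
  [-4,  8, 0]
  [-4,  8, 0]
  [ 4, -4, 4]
e^{tA} =
  [2 - exp(4*t), 2*exp(4*t) - 2, 0]
  [1 - exp(4*t), 2*exp(4*t) - 1, 0]
  [exp(4*t) - 1, 1 - exp(4*t), exp(4*t)]

Strategy: write A = P · J · P⁻¹ where J is a Jordan canonical form, so e^{tA} = P · e^{tJ} · P⁻¹, and e^{tJ} can be computed block-by-block.

A has Jordan form
J =
  [0, 0, 0]
  [0, 4, 0]
  [0, 0, 4]
(up to reordering of blocks).

Per-block formulas:
  For a 1×1 block at λ = 0: exp(t · [0]) = [e^(0t)].
  For a 1×1 block at λ = 4: exp(t · [4]) = [e^(4t)].

After assembling e^{tJ} and conjugating by P, we get:

e^{tA} =
  [2 - exp(4*t), 2*exp(4*t) - 2, 0]
  [1 - exp(4*t), 2*exp(4*t) - 1, 0]
  [exp(4*t) - 1, 1 - exp(4*t), exp(4*t)]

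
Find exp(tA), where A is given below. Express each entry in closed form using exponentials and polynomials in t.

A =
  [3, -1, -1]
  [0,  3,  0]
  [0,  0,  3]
e^{tA} =
  [exp(3*t), -t*exp(3*t), -t*exp(3*t)]
  [0, exp(3*t), 0]
  [0, 0, exp(3*t)]

Strategy: write A = P · J · P⁻¹ where J is a Jordan canonical form, so e^{tA} = P · e^{tJ} · P⁻¹, and e^{tJ} can be computed block-by-block.

A has Jordan form
J =
  [3, 1, 0]
  [0, 3, 0]
  [0, 0, 3]
(up to reordering of blocks).

Per-block formulas:
  For a 2×2 Jordan block J_2(3): exp(t · J_2(3)) = e^(3t)·(I + t·N), where N is the 2×2 nilpotent shift.
  For a 1×1 block at λ = 3: exp(t · [3]) = [e^(3t)].

After assembling e^{tJ} and conjugating by P, we get:

e^{tA} =
  [exp(3*t), -t*exp(3*t), -t*exp(3*t)]
  [0, exp(3*t), 0]
  [0, 0, exp(3*t)]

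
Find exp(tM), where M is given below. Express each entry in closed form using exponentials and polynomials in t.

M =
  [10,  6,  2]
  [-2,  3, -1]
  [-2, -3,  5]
e^{tM} =
  [4*t*exp(6*t) + exp(6*t), 6*t*exp(6*t), 2*t*exp(6*t)]
  [-2*t*exp(6*t), -3*t*exp(6*t) + exp(6*t), -t*exp(6*t)]
  [-2*t*exp(6*t), -3*t*exp(6*t), -t*exp(6*t) + exp(6*t)]

Strategy: write M = P · J · P⁻¹ where J is a Jordan canonical form, so e^{tM} = P · e^{tJ} · P⁻¹, and e^{tJ} can be computed block-by-block.

M has Jordan form
J =
  [6, 1, 0]
  [0, 6, 0]
  [0, 0, 6]
(up to reordering of blocks).

Per-block formulas:
  For a 2×2 Jordan block J_2(6): exp(t · J_2(6)) = e^(6t)·(I + t·N), where N is the 2×2 nilpotent shift.
  For a 1×1 block at λ = 6: exp(t · [6]) = [e^(6t)].

After assembling e^{tJ} and conjugating by P, we get:

e^{tM} =
  [4*t*exp(6*t) + exp(6*t), 6*t*exp(6*t), 2*t*exp(6*t)]
  [-2*t*exp(6*t), -3*t*exp(6*t) + exp(6*t), -t*exp(6*t)]
  [-2*t*exp(6*t), -3*t*exp(6*t), -t*exp(6*t) + exp(6*t)]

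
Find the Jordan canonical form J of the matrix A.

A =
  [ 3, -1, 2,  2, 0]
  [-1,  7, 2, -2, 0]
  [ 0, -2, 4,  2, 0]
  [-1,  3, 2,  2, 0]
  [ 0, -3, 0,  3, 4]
J_2(4) ⊕ J_2(4) ⊕ J_1(4)

The characteristic polynomial is
  det(x·I − A) = x^5 - 20*x^4 + 160*x^3 - 640*x^2 + 1280*x - 1024 = (x - 4)^5

Eigenvalues and multiplicities (the geometric multiplicity of λ is n − rank(A − λI), which equals the number of Jordan blocks for λ):
  λ = 4: algebraic multiplicity = 5, geometric multiplicity = 3

Determining the block sizes for each eigenvalue:
  λ = 4: with am = 5 and gm = 3, the partition is not yet determined (e.g. several partitions of 5 into 3 parts exist). Let N = A − (4)·I. Computing rank(N^1) = 2, rank(N^2) = 0; the number of blocks of size ≥ j is rank(N^{j−1}) − rank(N^j), giving [3, 2]. So we have 2 block(s) of size 2, 1 block(s) of size 1 → block sizes [2, 2, 1]

Assembling the blocks gives a Jordan form
J =
  [4, 1, 0, 0, 0]
  [0, 4, 0, 0, 0]
  [0, 0, 4, 1, 0]
  [0, 0, 0, 4, 0]
  [0, 0, 0, 0, 4]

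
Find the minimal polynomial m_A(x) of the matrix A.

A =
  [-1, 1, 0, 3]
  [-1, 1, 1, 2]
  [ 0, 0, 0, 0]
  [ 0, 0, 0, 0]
x^3

The characteristic polynomial is χ_A(x) = x^4, so the eigenvalues are known. The minimal polynomial is
  m_A(x) = Π_λ (x − λ)^{k_λ}
where k_λ is the size of the *largest* Jordan block for λ (equivalently, the smallest k with (A − λI)^k v = 0 for every generalised eigenvector v of λ).

  λ = 0: largest Jordan block has size 3, contributing (x − 0)^3

So m_A(x) = x^3 = x^3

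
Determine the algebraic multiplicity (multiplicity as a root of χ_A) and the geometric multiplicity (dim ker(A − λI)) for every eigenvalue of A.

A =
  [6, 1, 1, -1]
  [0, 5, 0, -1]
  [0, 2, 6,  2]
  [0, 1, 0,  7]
λ = 6: alg = 4, geom = 2

Step 1 — factor the characteristic polynomial to read off the algebraic multiplicities:
  χ_A(x) = (x - 6)^4

Step 2 — compute geometric multiplicities via the rank-nullity identity g(λ) = n − rank(A − λI):
  rank(A − (6)·I) = 2, so dim ker(A − (6)·I) = n − 2 = 2

Summary:
  λ = 6: algebraic multiplicity = 4, geometric multiplicity = 2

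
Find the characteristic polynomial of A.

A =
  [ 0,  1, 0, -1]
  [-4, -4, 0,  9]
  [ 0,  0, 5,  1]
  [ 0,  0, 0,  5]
x^4 - 6*x^3 - 11*x^2 + 60*x + 100

Expanding det(x·I − A) (e.g. by cofactor expansion or by noting that A is similar to its Jordan form J, which has the same characteristic polynomial as A) gives
  χ_A(x) = x^4 - 6*x^3 - 11*x^2 + 60*x + 100
which factors as (x - 5)^2*(x + 2)^2. The eigenvalues (with algebraic multiplicities) are λ = -2 with multiplicity 2, λ = 5 with multiplicity 2.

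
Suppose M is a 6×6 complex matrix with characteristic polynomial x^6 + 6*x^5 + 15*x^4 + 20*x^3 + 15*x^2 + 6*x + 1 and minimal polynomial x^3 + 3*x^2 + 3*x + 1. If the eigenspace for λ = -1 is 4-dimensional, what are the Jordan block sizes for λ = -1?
Block sizes for λ = -1: [3, 1, 1, 1]

Step 1 — from the characteristic polynomial, algebraic multiplicity of λ = -1 is 6. From dim ker(M − (-1)·I) = 4, there are exactly 4 Jordan blocks for λ = -1.
Step 2 — from the minimal polynomial, the factor (x + 1)^3 tells us the largest block for λ = -1 has size 3.
Step 3 — with total size 6, 4 blocks, and largest block 3, the block sizes (in nonincreasing order) are [3, 1, 1, 1].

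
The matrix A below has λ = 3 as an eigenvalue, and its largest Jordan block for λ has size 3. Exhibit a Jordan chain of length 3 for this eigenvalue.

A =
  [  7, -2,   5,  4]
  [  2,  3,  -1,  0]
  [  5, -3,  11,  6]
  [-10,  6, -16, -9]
A Jordan chain for λ = 3 of length 3:
v_1 = (-3, 3, -6, 12)ᵀ
v_2 = (4, 2, 5, -10)ᵀ
v_3 = (1, 0, 0, 0)ᵀ

Let N = A − (3)·I. We want v_3 with N^3 v_3 = 0 but N^2 v_3 ≠ 0; then v_{j-1} := N · v_j for j = 3, …, 2.

Pick v_3 = (1, 0, 0, 0)ᵀ.
Then v_2 = N · v_3 = (4, 2, 5, -10)ᵀ.
Then v_1 = N · v_2 = (-3, 3, -6, 12)ᵀ.

Sanity check: (A − (3)·I) v_1 = (0, 0, 0, 0)ᵀ = 0. ✓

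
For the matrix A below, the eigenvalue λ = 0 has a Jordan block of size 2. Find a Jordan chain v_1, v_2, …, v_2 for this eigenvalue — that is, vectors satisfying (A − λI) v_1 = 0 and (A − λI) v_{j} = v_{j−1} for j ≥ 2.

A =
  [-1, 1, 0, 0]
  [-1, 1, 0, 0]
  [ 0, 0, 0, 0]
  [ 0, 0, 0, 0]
A Jordan chain for λ = 0 of length 2:
v_1 = (-1, -1, 0, 0)ᵀ
v_2 = (1, 0, 0, 0)ᵀ

Let N = A − (0)·I. We want v_2 with N^2 v_2 = 0 but N^1 v_2 ≠ 0; then v_{j-1} := N · v_j for j = 2, …, 2.

Pick v_2 = (1, 0, 0, 0)ᵀ.
Then v_1 = N · v_2 = (-1, -1, 0, 0)ᵀ.

Sanity check: (A − (0)·I) v_1 = (0, 0, 0, 0)ᵀ = 0. ✓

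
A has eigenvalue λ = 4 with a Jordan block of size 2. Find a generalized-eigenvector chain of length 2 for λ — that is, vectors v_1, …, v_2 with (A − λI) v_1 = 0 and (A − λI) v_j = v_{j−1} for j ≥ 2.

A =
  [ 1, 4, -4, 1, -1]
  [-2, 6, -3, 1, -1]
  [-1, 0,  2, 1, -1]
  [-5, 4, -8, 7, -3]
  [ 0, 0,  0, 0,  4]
A Jordan chain for λ = 4 of length 2:
v_1 = (-3, -2, -1, -5, 0)ᵀ
v_2 = (1, 0, 0, 0, 0)ᵀ

Let N = A − (4)·I. We want v_2 with N^2 v_2 = 0 but N^1 v_2 ≠ 0; then v_{j-1} := N · v_j for j = 2, …, 2.

Pick v_2 = (1, 0, 0, 0, 0)ᵀ.
Then v_1 = N · v_2 = (-3, -2, -1, -5, 0)ᵀ.

Sanity check: (A − (4)·I) v_1 = (0, 0, 0, 0, 0)ᵀ = 0. ✓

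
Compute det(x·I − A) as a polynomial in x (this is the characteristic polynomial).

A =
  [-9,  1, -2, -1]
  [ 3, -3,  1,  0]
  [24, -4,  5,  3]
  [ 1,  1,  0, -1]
x^4 + 8*x^3 + 24*x^2 + 32*x + 16

Expanding det(x·I − A) (e.g. by cofactor expansion or by noting that A is similar to its Jordan form J, which has the same characteristic polynomial as A) gives
  χ_A(x) = x^4 + 8*x^3 + 24*x^2 + 32*x + 16
which factors as (x + 2)^4. The eigenvalues (with algebraic multiplicities) are λ = -2 with multiplicity 4.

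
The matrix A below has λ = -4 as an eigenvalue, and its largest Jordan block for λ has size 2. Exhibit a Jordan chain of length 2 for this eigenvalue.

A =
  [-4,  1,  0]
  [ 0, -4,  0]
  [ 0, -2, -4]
A Jordan chain for λ = -4 of length 2:
v_1 = (1, 0, -2)ᵀ
v_2 = (0, 1, 0)ᵀ

Let N = A − (-4)·I. We want v_2 with N^2 v_2 = 0 but N^1 v_2 ≠ 0; then v_{j-1} := N · v_j for j = 2, …, 2.

Pick v_2 = (0, 1, 0)ᵀ.
Then v_1 = N · v_2 = (1, 0, -2)ᵀ.

Sanity check: (A − (-4)·I) v_1 = (0, 0, 0)ᵀ = 0. ✓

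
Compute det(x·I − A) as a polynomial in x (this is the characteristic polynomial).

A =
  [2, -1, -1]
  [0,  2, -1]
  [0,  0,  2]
x^3 - 6*x^2 + 12*x - 8

Expanding det(x·I − A) (e.g. by cofactor expansion or by noting that A is similar to its Jordan form J, which has the same characteristic polynomial as A) gives
  χ_A(x) = x^3 - 6*x^2 + 12*x - 8
which factors as (x - 2)^3. The eigenvalues (with algebraic multiplicities) are λ = 2 with multiplicity 3.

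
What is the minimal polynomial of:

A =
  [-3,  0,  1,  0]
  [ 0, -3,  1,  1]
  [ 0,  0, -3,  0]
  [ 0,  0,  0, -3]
x^2 + 6*x + 9

The characteristic polynomial is χ_A(x) = (x + 3)^4, so the eigenvalues are known. The minimal polynomial is
  m_A(x) = Π_λ (x − λ)^{k_λ}
where k_λ is the size of the *largest* Jordan block for λ (equivalently, the smallest k with (A − λI)^k v = 0 for every generalised eigenvector v of λ).

  λ = -3: largest Jordan block has size 2, contributing (x + 3)^2

So m_A(x) = (x + 3)^2 = x^2 + 6*x + 9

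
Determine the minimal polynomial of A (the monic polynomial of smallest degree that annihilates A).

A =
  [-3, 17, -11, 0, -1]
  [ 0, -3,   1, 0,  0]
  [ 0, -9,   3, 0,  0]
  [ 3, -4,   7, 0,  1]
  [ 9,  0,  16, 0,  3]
x^3

The characteristic polynomial is χ_A(x) = x^5, so the eigenvalues are known. The minimal polynomial is
  m_A(x) = Π_λ (x − λ)^{k_λ}
where k_λ is the size of the *largest* Jordan block for λ (equivalently, the smallest k with (A − λI)^k v = 0 for every generalised eigenvector v of λ).

  λ = 0: largest Jordan block has size 3, contributing (x − 0)^3

So m_A(x) = x^3 = x^3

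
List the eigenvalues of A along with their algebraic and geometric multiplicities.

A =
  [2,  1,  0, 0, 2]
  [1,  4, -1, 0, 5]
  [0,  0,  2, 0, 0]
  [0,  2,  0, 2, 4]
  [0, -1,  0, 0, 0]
λ = 2: alg = 5, geom = 3

Step 1 — factor the characteristic polynomial to read off the algebraic multiplicities:
  χ_A(x) = (x - 2)^5

Step 2 — compute geometric multiplicities via the rank-nullity identity g(λ) = n − rank(A − λI):
  rank(A − (2)·I) = 2, so dim ker(A − (2)·I) = n − 2 = 3

Summary:
  λ = 2: algebraic multiplicity = 5, geometric multiplicity = 3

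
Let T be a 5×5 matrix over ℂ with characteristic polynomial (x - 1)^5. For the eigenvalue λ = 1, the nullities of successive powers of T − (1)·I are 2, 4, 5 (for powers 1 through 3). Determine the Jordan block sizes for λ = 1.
Block sizes for λ = 1: [3, 2]

From the dimensions of kernels of powers, the number of Jordan blocks of size at least j is d_j − d_{j−1} where d_j = dim ker(N^j) (with d_0 = 0). Computing the differences gives [2, 2, 1].
The number of blocks of size exactly k is (#blocks of size ≥ k) − (#blocks of size ≥ k + 1), so the partition is: 1 block(s) of size 2, 1 block(s) of size 3.
In nonincreasing order the block sizes are [3, 2].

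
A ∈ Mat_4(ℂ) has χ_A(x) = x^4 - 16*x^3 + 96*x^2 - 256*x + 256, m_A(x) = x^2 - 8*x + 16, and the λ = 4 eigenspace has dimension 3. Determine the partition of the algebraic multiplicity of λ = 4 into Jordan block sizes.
Block sizes for λ = 4: [2, 1, 1]

Step 1 — from the characteristic polynomial, algebraic multiplicity of λ = 4 is 4. From dim ker(A − (4)·I) = 3, there are exactly 3 Jordan blocks for λ = 4.
Step 2 — from the minimal polynomial, the factor (x − 4)^2 tells us the largest block for λ = 4 has size 2.
Step 3 — with total size 4, 3 blocks, and largest block 2, the block sizes (in nonincreasing order) are [2, 1, 1].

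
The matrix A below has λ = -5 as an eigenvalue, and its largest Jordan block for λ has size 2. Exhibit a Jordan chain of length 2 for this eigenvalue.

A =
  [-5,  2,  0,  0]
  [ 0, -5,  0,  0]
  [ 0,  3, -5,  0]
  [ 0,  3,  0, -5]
A Jordan chain for λ = -5 of length 2:
v_1 = (2, 0, 3, 3)ᵀ
v_2 = (0, 1, 0, 0)ᵀ

Let N = A − (-5)·I. We want v_2 with N^2 v_2 = 0 but N^1 v_2 ≠ 0; then v_{j-1} := N · v_j for j = 2, …, 2.

Pick v_2 = (0, 1, 0, 0)ᵀ.
Then v_1 = N · v_2 = (2, 0, 3, 3)ᵀ.

Sanity check: (A − (-5)·I) v_1 = (0, 0, 0, 0)ᵀ = 0. ✓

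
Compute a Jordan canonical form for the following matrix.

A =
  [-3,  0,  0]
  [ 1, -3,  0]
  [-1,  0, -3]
J_2(-3) ⊕ J_1(-3)

The characteristic polynomial is
  det(x·I − A) = x^3 + 9*x^2 + 27*x + 27 = (x + 3)^3

Eigenvalues and multiplicities (the geometric multiplicity of λ is n − rank(A − λI), which equals the number of Jordan blocks for λ):
  λ = -3: algebraic multiplicity = 3, geometric multiplicity = 2

Determining the block sizes for each eigenvalue:
  λ = -3: 2 blocks summing to 3 forces exactly one block of size 2 and the rest size 1 → block sizes [2, 1]

Assembling the blocks gives a Jordan form
J =
  [-3,  1,  0]
  [ 0, -3,  0]
  [ 0,  0, -3]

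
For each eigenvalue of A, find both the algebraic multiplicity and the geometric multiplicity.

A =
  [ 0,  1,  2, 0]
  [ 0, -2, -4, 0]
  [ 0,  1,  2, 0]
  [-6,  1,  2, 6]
λ = 0: alg = 3, geom = 2; λ = 6: alg = 1, geom = 1

Step 1 — factor the characteristic polynomial to read off the algebraic multiplicities:
  χ_A(x) = x^3*(x - 6)

Step 2 — compute geometric multiplicities via the rank-nullity identity g(λ) = n − rank(A − λI):
  rank(A − (0)·I) = 2, so dim ker(A − (0)·I) = n − 2 = 2
  rank(A − (6)·I) = 3, so dim ker(A − (6)·I) = n − 3 = 1

Summary:
  λ = 0: algebraic multiplicity = 3, geometric multiplicity = 2
  λ = 6: algebraic multiplicity = 1, geometric multiplicity = 1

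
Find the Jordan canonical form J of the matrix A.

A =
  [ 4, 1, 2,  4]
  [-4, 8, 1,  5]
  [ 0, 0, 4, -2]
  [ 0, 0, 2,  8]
J_3(6) ⊕ J_1(6)

The characteristic polynomial is
  det(x·I − A) = x^4 - 24*x^3 + 216*x^2 - 864*x + 1296 = (x - 6)^4

Eigenvalues and multiplicities (the geometric multiplicity of λ is n − rank(A − λI), which equals the number of Jordan blocks for λ):
  λ = 6: algebraic multiplicity = 4, geometric multiplicity = 2

Determining the block sizes for each eigenvalue:
  λ = 6: with am = 4 and gm = 2, the partition is not yet determined (e.g. several partitions of 4 into 2 parts exist). Let N = A − (6)·I. Computing rank(N^1) = 2, rank(N^2) = 1, rank(N^3) = 0; the number of blocks of size ≥ j is rank(N^{j−1}) − rank(N^j), giving [2, 1, 1]. So we have 1 block(s) of size 3, 1 block(s) of size 1 → block sizes [3, 1]

Assembling the blocks gives a Jordan form
J =
  [6, 1, 0, 0]
  [0, 6, 1, 0]
  [0, 0, 6, 0]
  [0, 0, 0, 6]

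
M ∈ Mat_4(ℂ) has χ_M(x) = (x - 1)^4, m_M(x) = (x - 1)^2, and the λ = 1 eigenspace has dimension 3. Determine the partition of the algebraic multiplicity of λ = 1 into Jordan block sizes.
Block sizes for λ = 1: [2, 1, 1]

Step 1 — from the characteristic polynomial, algebraic multiplicity of λ = 1 is 4. From dim ker(M − (1)·I) = 3, there are exactly 3 Jordan blocks for λ = 1.
Step 2 — from the minimal polynomial, the factor (x − 1)^2 tells us the largest block for λ = 1 has size 2.
Step 3 — with total size 4, 3 blocks, and largest block 2, the block sizes (in nonincreasing order) are [2, 1, 1].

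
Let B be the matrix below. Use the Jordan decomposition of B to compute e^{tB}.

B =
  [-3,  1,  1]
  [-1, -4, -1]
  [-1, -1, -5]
e^{tB} =
  [-t^2*exp(-4*t)/2 + t*exp(-4*t) + exp(-4*t), t*exp(-4*t), -t^2*exp(-4*t)/2 + t*exp(-4*t)]
  [-t*exp(-4*t), exp(-4*t), -t*exp(-4*t)]
  [t^2*exp(-4*t)/2 - t*exp(-4*t), -t*exp(-4*t), t^2*exp(-4*t)/2 - t*exp(-4*t) + exp(-4*t)]

Strategy: write B = P · J · P⁻¹ where J is a Jordan canonical form, so e^{tB} = P · e^{tJ} · P⁻¹, and e^{tJ} can be computed block-by-block.

B has Jordan form
J =
  [-4,  1,  0]
  [ 0, -4,  1]
  [ 0,  0, -4]
(up to reordering of blocks).

Per-block formulas:
  For a 3×3 Jordan block J_3(-4): exp(t · J_3(-4)) = e^(-4t)·(I + t·N + (t^2/2)·N^2), where N is the 3×3 nilpotent shift.

After assembling e^{tJ} and conjugating by P, we get:

e^{tB} =
  [-t^2*exp(-4*t)/2 + t*exp(-4*t) + exp(-4*t), t*exp(-4*t), -t^2*exp(-4*t)/2 + t*exp(-4*t)]
  [-t*exp(-4*t), exp(-4*t), -t*exp(-4*t)]
  [t^2*exp(-4*t)/2 - t*exp(-4*t), -t*exp(-4*t), t^2*exp(-4*t)/2 - t*exp(-4*t) + exp(-4*t)]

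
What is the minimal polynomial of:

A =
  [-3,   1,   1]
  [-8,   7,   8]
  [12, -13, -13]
x^3 + 9*x^2 + 27*x + 27

The characteristic polynomial is χ_A(x) = (x + 3)^3, so the eigenvalues are known. The minimal polynomial is
  m_A(x) = Π_λ (x − λ)^{k_λ}
where k_λ is the size of the *largest* Jordan block for λ (equivalently, the smallest k with (A − λI)^k v = 0 for every generalised eigenvector v of λ).

  λ = -3: largest Jordan block has size 3, contributing (x + 3)^3

So m_A(x) = (x + 3)^3 = x^3 + 9*x^2 + 27*x + 27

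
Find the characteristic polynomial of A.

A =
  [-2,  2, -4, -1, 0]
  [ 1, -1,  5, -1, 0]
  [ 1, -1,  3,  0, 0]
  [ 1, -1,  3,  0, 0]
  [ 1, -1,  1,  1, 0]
x^5

Expanding det(x·I − A) (e.g. by cofactor expansion or by noting that A is similar to its Jordan form J, which has the same characteristic polynomial as A) gives
  χ_A(x) = x^5
which factors as x^5. The eigenvalues (with algebraic multiplicities) are λ = 0 with multiplicity 5.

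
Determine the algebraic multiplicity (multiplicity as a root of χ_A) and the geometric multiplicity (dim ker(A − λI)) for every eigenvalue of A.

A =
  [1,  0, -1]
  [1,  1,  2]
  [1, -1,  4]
λ = 2: alg = 3, geom = 1

Step 1 — factor the characteristic polynomial to read off the algebraic multiplicities:
  χ_A(x) = (x - 2)^3

Step 2 — compute geometric multiplicities via the rank-nullity identity g(λ) = n − rank(A − λI):
  rank(A − (2)·I) = 2, so dim ker(A − (2)·I) = n − 2 = 1

Summary:
  λ = 2: algebraic multiplicity = 3, geometric multiplicity = 1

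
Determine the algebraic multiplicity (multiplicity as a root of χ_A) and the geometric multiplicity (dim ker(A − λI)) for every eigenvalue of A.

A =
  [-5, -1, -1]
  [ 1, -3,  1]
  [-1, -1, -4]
λ = -4: alg = 3, geom = 1

Step 1 — factor the characteristic polynomial to read off the algebraic multiplicities:
  χ_A(x) = (x + 4)^3

Step 2 — compute geometric multiplicities via the rank-nullity identity g(λ) = n − rank(A − λI):
  rank(A − (-4)·I) = 2, so dim ker(A − (-4)·I) = n − 2 = 1

Summary:
  λ = -4: algebraic multiplicity = 3, geometric multiplicity = 1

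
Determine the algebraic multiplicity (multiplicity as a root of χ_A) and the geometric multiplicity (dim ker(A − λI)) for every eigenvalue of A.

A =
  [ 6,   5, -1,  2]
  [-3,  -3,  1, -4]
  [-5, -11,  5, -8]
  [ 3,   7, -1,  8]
λ = 4: alg = 4, geom = 2

Step 1 — factor the characteristic polynomial to read off the algebraic multiplicities:
  χ_A(x) = (x - 4)^4

Step 2 — compute geometric multiplicities via the rank-nullity identity g(λ) = n − rank(A − λI):
  rank(A − (4)·I) = 2, so dim ker(A − (4)·I) = n − 2 = 2

Summary:
  λ = 4: algebraic multiplicity = 4, geometric multiplicity = 2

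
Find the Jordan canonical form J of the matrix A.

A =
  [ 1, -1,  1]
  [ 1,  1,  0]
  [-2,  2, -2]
J_3(0)

The characteristic polynomial is
  det(x·I − A) = x^3

Eigenvalues and multiplicities (the geometric multiplicity of λ is n − rank(A − λI), which equals the number of Jordan blocks for λ):
  λ = 0: algebraic multiplicity = 3, geometric multiplicity = 1

Determining the block sizes for each eigenvalue:
  λ = 0: one block (gm = 1), so the single block has size am = 3 → block sizes [3]

Assembling the blocks gives a Jordan form
J =
  [0, 1, 0]
  [0, 0, 1]
  [0, 0, 0]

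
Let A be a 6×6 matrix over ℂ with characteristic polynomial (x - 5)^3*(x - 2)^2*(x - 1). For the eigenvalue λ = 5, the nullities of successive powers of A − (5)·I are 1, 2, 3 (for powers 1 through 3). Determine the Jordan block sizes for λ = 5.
Block sizes for λ = 5: [3]

From the dimensions of kernels of powers, the number of Jordan blocks of size at least j is d_j − d_{j−1} where d_j = dim ker(N^j) (with d_0 = 0). Computing the differences gives [1, 1, 1].
The number of blocks of size exactly k is (#blocks of size ≥ k) − (#blocks of size ≥ k + 1), so the partition is: 1 block(s) of size 3.
In nonincreasing order the block sizes are [3].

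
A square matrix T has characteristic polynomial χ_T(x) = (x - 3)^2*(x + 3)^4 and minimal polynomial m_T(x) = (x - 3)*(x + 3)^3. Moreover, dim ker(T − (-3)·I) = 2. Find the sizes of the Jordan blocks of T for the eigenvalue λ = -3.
Block sizes for λ = -3: [3, 1]

Step 1 — from the characteristic polynomial, algebraic multiplicity of λ = -3 is 4. From dim ker(T − (-3)·I) = 2, there are exactly 2 Jordan blocks for λ = -3.
Step 2 — from the minimal polynomial, the factor (x + 3)^3 tells us the largest block for λ = -3 has size 3.
Step 3 — with total size 4, 2 blocks, and largest block 3, the block sizes (in nonincreasing order) are [3, 1].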